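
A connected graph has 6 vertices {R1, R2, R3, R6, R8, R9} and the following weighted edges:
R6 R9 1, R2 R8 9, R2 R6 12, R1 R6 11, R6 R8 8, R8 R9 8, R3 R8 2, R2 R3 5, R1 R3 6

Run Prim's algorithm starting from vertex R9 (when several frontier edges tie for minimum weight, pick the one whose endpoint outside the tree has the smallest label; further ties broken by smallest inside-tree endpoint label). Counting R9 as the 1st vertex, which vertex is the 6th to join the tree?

Grow the tree from R9 using Prim:
Step 1: cheapest edge leaving the tree is R6 R9 (1); add R6.
Step 2: cheapest edge leaving the tree is R6 R8 (8); add R8.
Step 3: cheapest edge leaving the tree is R3 R8 (2); add R3.
Step 4: cheapest edge leaving the tree is R2 R3 (5); add R2.
Step 5: cheapest edge leaving the tree is R1 R3 (6); add R1.
Vertex order: R9, R6, R8, R3, R2, R1. The 6th vertex is R1.

R1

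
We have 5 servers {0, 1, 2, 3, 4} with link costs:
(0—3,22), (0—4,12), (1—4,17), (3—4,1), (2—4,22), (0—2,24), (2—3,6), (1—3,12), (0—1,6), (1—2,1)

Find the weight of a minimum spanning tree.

14

Kruskal's algorithm — process edges by increasing weight (ties by edge label):
1—2 (1): add — endpoints in different components.
3—4 (1): add — endpoints in different components.
0—1 (6): add — endpoints in different components.
2—3 (6): add — endpoints in different components.
MST edges: 1—2, 3—4, 0—1, 2—3; total weight 1+1+6+6 = 14.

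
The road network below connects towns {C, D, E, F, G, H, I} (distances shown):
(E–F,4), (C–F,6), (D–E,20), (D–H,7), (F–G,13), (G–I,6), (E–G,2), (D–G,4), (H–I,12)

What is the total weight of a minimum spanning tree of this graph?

Prim's algorithm from F:
Step 1: frontier [E–F 4, C–F 6, F–G 13] → take E–F (4); add E.
Step 2: frontier [E–G 2, D–E 20, C–F 6, F–G 13] → take E–G (2); add G.
Step 3: frontier [D–E 20, C–F 6, D–G 4, G–I 6] → take D–G (4); add D.
Step 4: frontier [D–H 7, C–F 6, G–I 6] → take C–F (6); add C.
Step 5: frontier [D–H 7, G–I 6] → take G–I (6); add I.
Step 6: frontier [D–H 7, H–I 12] → take D–H (7); add H.
MST edges: E–F, E–G, D–G, C–F, G–I, D–H; total weight 4+2+4+6+6+7 = 29.

29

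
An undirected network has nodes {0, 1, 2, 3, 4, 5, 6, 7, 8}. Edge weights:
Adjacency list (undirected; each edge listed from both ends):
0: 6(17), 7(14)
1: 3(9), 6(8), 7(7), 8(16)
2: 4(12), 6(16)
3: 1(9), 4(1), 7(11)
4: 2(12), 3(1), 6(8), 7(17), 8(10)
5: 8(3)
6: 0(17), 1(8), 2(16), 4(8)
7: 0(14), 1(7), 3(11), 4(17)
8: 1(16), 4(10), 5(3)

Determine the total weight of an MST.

Kruskal: consider edges lightest-first.
3 4 (1): add — endpoints in different components.
5 8 (3): add — endpoints in different components.
1 7 (7): add — endpoints in different components.
1 6 (8): add — endpoints in different components.
4 6 (8): add — endpoints in different components.
1 3 (9): skip — 1 and 3 already connected.
4 8 (10): add — endpoints in different components.
3 7 (11): skip — 3 and 7 already connected.
2 4 (12): add — endpoints in different components.
0 7 (14): add — endpoints in different components.
MST edges: 3 4, 5 8, 1 7, 1 6, 4 6, 4 8, 2 4, 0 7; total weight 1+3+7+8+8+10+12+14 = 63.

63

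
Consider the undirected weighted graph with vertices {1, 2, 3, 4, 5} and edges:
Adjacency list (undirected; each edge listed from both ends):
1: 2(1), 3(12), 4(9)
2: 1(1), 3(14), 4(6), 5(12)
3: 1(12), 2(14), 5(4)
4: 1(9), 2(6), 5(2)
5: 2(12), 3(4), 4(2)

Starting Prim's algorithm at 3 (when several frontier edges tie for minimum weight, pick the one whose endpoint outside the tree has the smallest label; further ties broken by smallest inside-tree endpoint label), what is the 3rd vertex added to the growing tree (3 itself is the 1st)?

Prim, starting at 3.
Step 1: cheapest edge leaving the tree is 3-5 (4); add 5.
Step 2: cheapest edge leaving the tree is 4-5 (2); add 4.
Step 3: cheapest edge leaving the tree is 2-4 (6); add 2.
Step 4: cheapest edge leaving the tree is 1-2 (1); add 1.
Vertex order: 3, 5, 4, 2, 1. The 3rd vertex is 4.

4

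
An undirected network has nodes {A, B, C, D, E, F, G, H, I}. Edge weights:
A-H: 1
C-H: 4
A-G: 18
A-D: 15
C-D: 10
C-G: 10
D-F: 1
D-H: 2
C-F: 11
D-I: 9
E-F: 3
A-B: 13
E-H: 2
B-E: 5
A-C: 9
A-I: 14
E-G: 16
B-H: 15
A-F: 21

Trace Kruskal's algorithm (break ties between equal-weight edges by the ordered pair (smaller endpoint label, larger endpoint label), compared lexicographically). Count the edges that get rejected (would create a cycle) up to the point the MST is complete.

3

Kruskal: consider edges lightest-first.
A-H (1): add — endpoints in different components.
D-F (1): add — endpoints in different components.
D-H (2): add — endpoints in different components.
E-H (2): add — endpoints in different components.
E-F (3): skip — E and F already connected.
C-H (4): add — endpoints in different components.
B-E (5): add — endpoints in different components.
A-C (9): skip — A and C already connected.
D-I (9): add — endpoints in different components.
C-D (10): skip — C and D already connected.
C-G (10): add — endpoints in different components.
Edges rejected before the tree was complete: 3.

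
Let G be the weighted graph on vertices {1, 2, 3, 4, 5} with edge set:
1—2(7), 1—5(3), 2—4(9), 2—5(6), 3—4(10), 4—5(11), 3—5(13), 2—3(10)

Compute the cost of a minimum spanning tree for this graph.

Sort edges by weight, then run Kruskal:
1—5 (3): add — endpoints in different components.
2—5 (6): add — endpoints in different components.
1—2 (7): skip — 1 and 2 already connected.
2—4 (9): add — endpoints in different components.
2—3 (10): add — endpoints in different components.
MST edges: 1—5, 2—5, 2—4, 2—3; total weight 3+6+9+10 = 28.

28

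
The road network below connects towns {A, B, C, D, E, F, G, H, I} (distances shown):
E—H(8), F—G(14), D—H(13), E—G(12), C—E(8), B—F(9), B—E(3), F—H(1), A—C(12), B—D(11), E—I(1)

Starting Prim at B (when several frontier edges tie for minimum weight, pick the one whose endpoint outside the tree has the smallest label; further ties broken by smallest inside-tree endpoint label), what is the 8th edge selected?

E-G

Prim, starting at B.
Step 1: cheapest edge leaving the tree is B—E (3); add E.
Step 2: cheapest edge leaving the tree is E—I (1); add I.
Step 3: cheapest edge leaving the tree is C—E (8); add C.
Step 4: cheapest edge leaving the tree is E—H (8); add H.
Step 5: cheapest edge leaving the tree is F—H (1); add F.
Step 6: cheapest edge leaving the tree is B—D (11); add D.
Step 7: cheapest edge leaving the tree is A—C (12); add A.
Step 8: cheapest edge leaving the tree is E—G (12); add G.
The 8th edge added is E—G.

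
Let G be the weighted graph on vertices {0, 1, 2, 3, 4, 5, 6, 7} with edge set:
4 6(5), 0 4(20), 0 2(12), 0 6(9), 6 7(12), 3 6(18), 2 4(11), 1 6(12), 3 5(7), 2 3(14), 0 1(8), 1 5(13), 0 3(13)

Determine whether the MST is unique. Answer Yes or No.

Kruskal: consider edges lightest-first.
4 6 (5): add — endpoints in different components.
3 5 (7): add — endpoints in different components.
0 1 (8): add — endpoints in different components.
0 6 (9): add — endpoints in different components.
2 4 (11): add — endpoints in different components.
0 2 (12): skip — 0 and 2 already connected.
1 6 (12): skip — 1 and 6 already connected.
6 7 (12): add — endpoints in different components.
0 3 (13): add — endpoints in different components.
Non-tree edge 1 5 has weight 13, equal to the heaviest edge on its tree cycle — swapping gives another MST of the same weight. Not unique.

No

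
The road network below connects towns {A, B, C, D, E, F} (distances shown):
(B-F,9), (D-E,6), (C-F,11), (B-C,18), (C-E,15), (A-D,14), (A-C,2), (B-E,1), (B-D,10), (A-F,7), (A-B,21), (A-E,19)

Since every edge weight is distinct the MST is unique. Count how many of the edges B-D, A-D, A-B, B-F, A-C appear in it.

Kruskal: consider edges lightest-first.
B-E (1): add. Components now {A} {B,E} {C} {D} {F}
A-C (2): add. Components now {A,C} {B,E} {D} {F}
D-E (6): add. Components now {A,C} {B,D,E} {F}
A-F (7): add. Components now {A,C,F} {B,D,E}
B-F (9): add. Components now {A,B,C,D,E,F}
MST edge set: {B-E, A-C, D-E, A-F, B-F}.
Of the listed edges, {B-F, A-C} are in the MST → 2.

2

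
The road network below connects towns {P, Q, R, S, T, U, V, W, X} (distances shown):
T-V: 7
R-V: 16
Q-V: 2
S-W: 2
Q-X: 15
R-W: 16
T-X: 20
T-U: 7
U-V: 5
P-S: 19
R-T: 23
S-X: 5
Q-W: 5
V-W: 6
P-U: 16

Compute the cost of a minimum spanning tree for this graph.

58

Prim, starting at S.
Step 1: cheapest edge leaving the tree is S-W (2); add W.
Step 2: cheapest edge leaving the tree is Q-W (5); add Q.
Step 3: cheapest edge leaving the tree is Q-V (2); add V.
Step 4: cheapest edge leaving the tree is U-V (5); add U.
Step 5: cheapest edge leaving the tree is S-X (5); add X.
Step 6: cheapest edge leaving the tree is T-U (7); add T.
Step 7: cheapest edge leaving the tree is P-U (16); add P.
Step 8: cheapest edge leaving the tree is R-V (16); add R.
MST edges: S-W, Q-W, Q-V, U-V, S-X, T-U, P-U, R-V; total weight 2+5+2+5+5+7+16+16 = 58.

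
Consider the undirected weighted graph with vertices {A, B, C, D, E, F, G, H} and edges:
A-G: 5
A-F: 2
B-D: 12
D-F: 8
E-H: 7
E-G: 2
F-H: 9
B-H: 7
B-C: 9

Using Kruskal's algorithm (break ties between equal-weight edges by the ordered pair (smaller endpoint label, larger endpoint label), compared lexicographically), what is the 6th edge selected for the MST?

Kruskal: consider edges lightest-first.
A-F (2): add — endpoints in different components.
E-G (2): add — endpoints in different components.
A-G (5): add — endpoints in different components.
B-H (7): add — endpoints in different components.
E-H (7): add — endpoints in different components.
D-F (8): add — endpoints in different components.
B-C (9): add — endpoints in different components.
The 6th edge added is D-F.

D-F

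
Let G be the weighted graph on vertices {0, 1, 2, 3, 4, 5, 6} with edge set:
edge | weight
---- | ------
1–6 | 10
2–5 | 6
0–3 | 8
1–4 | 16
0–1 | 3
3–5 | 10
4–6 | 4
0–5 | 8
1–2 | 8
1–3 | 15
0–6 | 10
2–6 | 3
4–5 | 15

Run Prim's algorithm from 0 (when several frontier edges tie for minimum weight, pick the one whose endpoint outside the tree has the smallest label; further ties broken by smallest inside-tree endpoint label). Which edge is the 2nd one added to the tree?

1-2

Prim, starting at 0.
Step 1: frontier [0–1 3, 0–3 8, 0–5 8, 0–6 10] → take 0–1 (3); add 1.
Step 2: frontier [0–3 8, 0–5 8, 0–6 10, 1–2 8, 1–6 10, 1–3 15, 1–4 16] → take 1–2 (8); add 2.
Step 3: frontier [0–3 8, 0–5 8, 0–6 10, 1–6 10, 1–3 15, 1–4 16, 2–6 3, 2–5 6] → take 2–6 (3); add 6.
Step 4: frontier [0–3 8, 0–5 8, 1–3 15, 1–4 16, 2–5 6, 4–6 4] → take 4–6 (4); add 4.
Step 5: frontier [0–3 8, 0–5 8, 1–3 15, 2–5 6, 4–5 15] → take 2–5 (6); add 5.
Step 6: frontier [0–3 8, 1–3 15, 3–5 10] → take 0–3 (8); add 3.
The 2nd edge added is 1–2.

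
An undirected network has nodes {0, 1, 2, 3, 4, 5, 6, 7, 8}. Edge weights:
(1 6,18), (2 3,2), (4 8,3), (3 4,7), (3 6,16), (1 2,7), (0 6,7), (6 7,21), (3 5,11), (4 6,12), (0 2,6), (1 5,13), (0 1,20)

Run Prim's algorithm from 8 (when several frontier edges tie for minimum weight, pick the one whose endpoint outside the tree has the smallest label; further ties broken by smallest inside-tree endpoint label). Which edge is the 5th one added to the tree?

1-2

Prim, starting at 8.
Step 1: cheapest edge leaving the tree is 4 8 (3); add 4.
Step 2: cheapest edge leaving the tree is 3 4 (7); add 3.
Step 3: cheapest edge leaving the tree is 2 3 (2); add 2.
Step 4: cheapest edge leaving the tree is 0 2 (6); add 0.
Step 5: cheapest edge leaving the tree is 1 2 (7); add 1.
Step 6: cheapest edge leaving the tree is 0 6 (7); add 6.
Step 7: cheapest edge leaving the tree is 3 5 (11); add 5.
Step 8: cheapest edge leaving the tree is 6 7 (21); add 7.
The 5th edge added is 1 2.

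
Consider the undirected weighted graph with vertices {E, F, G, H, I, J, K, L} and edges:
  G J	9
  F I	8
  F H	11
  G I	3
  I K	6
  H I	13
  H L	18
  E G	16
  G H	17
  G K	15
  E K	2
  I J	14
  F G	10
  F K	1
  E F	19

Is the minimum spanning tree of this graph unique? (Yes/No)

Kruskal's algorithm — process edges by increasing weight (ties by edge label):
F K (1): add — endpoints in different components.
E K (2): add — endpoints in different components.
G I (3): add — endpoints in different components.
I K (6): add — endpoints in different components.
F I (8): skip — F and I already connected.
G J (9): add — endpoints in different components.
F G (10): skip — F and G already connected.
F H (11): add — endpoints in different components.
H I (13): skip — H and I already connected.
I J (14): skip — I and J already connected.
G K (15): skip — G and K already connected.
E G (16): skip — E and G already connected.
G H (17): skip — G and H already connected.
H L (18): add — endpoints in different components.
Every non-tree edge has weight strictly greater than the heaviest edge on the tree path between its endpoints, so the MST is unique.

Yes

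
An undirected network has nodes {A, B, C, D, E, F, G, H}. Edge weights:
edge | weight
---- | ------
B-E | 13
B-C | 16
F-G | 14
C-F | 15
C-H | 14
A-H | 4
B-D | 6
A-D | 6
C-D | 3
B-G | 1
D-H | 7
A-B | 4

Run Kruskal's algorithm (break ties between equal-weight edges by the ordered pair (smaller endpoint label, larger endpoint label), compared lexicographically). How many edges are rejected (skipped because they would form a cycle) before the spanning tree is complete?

Sort edges by weight, then run Kruskal:
B-G (1): add — endpoints in different components.
C-D (3): add — endpoints in different components.
A-B (4): add — endpoints in different components.
A-H (4): add — endpoints in different components.
A-D (6): add — endpoints in different components.
B-D (6): skip — B and D already connected.
D-H (7): skip — D and H already connected.
B-E (13): add — endpoints in different components.
C-H (14): skip — C and H already connected.
F-G (14): add — endpoints in different components.
Edges rejected before the tree was complete: 3.

3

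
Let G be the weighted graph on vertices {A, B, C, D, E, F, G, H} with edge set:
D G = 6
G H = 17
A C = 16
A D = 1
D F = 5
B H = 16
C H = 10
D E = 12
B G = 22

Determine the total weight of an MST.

66

Kruskal's algorithm — process edges by increasing weight (ties by edge label):
A D (1): add — endpoints in different components.
D F (5): add — endpoints in different components.
D G (6): add — endpoints in different components.
C H (10): add — endpoints in different components.
D E (12): add — endpoints in different components.
A C (16): add — endpoints in different components.
B H (16): add — endpoints in different components.
MST edges: A D, D F, D G, C H, D E, A C, B H; total weight 1+5+6+10+12+16+16 = 66.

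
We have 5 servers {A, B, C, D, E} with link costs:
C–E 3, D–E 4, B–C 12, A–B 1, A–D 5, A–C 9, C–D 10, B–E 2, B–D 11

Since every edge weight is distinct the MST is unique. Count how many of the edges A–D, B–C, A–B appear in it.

1

Kruskal: consider edges lightest-first.
A–B (1): add — endpoints in different components.
B–E (2): add — endpoints in different components.
C–E (3): add — endpoints in different components.
D–E (4): add — endpoints in different components.
MST edge set: {A–B, B–E, C–E, D–E}.
Of the listed edges, {A–B} are in the MST → 1.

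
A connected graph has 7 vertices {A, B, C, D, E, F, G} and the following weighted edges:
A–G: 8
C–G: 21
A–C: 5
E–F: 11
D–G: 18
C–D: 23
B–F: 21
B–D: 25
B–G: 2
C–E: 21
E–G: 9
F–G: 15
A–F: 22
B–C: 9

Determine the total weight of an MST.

53

Sort edges by weight, then run Kruskal:
B–G (2): add — endpoints in different components.
A–C (5): add — endpoints in different components.
A–G (8): add — endpoints in different components.
B–C (9): skip — B and C already connected.
E–G (9): add — endpoints in different components.
E–F (11): add — endpoints in different components.
F–G (15): skip — F and G already connected.
D–G (18): add — endpoints in different components.
MST edges: B–G, A–C, A–G, E–G, E–F, D–G; total weight 2+5+8+9+11+18 = 53.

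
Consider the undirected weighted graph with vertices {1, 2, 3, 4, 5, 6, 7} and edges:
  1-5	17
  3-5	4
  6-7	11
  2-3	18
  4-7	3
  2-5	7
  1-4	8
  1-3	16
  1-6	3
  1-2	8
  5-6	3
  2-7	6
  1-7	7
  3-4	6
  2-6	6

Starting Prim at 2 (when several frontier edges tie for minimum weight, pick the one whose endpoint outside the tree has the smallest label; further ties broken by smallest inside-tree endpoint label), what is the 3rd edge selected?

5-6

Prim, starting at 2.
Step 1: cheapest edge leaving the tree is 2-6 (6); add 6.
Step 2: cheapest edge leaving the tree is 1-6 (3); add 1.
Step 3: cheapest edge leaving the tree is 5-6 (3); add 5.
Step 4: cheapest edge leaving the tree is 3-5 (4); add 3.
Step 5: cheapest edge leaving the tree is 3-4 (6); add 4.
Step 6: cheapest edge leaving the tree is 4-7 (3); add 7.
The 3rd edge added is 5-6.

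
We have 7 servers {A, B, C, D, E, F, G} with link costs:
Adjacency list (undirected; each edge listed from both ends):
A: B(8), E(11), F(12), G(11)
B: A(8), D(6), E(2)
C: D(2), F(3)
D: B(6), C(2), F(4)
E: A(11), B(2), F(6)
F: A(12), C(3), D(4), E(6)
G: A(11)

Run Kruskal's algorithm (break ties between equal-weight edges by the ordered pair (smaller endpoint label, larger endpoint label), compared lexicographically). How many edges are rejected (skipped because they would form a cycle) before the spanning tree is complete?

3

Sort edges by weight, then run Kruskal:
B–E (2): add. Components now {A} {B,E} {C} {D} {F} {G}
C–D (2): add. Components now {A} {B,E} {C,D} {F} {G}
C–F (3): add. Components now {A} {B,E} {C,D,F} {G}
D–F (4): skip — D and F already connected.
B–D (6): add. Components now {A} {B,C,D,E,F} {G}
E–F (6): skip — E and F already connected.
A–B (8): add. Components now {A,B,C,D,E,F} {G}
A–E (11): skip — A and E already connected.
A–G (11): add. Components now {A,B,C,D,E,F,G}
Edges rejected before the tree was complete: 3.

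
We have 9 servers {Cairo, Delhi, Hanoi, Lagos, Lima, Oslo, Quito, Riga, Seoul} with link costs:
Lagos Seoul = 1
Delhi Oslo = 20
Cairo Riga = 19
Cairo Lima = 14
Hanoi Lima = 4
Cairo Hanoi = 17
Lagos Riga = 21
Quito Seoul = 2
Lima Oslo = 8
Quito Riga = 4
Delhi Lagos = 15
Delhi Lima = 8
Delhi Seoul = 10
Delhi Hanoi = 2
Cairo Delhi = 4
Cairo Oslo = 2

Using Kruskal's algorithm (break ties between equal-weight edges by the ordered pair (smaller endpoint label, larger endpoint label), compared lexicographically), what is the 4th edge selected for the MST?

Sort edges by weight, then run Kruskal:
Lagos Seoul (1): add — endpoints in different components.
Cairo Oslo (2): add — endpoints in different components.
Delhi Hanoi (2): add — endpoints in different components.
Quito Seoul (2): add — endpoints in different components.
Cairo Delhi (4): add — endpoints in different components.
Hanoi Lima (4): add — endpoints in different components.
Quito Riga (4): add — endpoints in different components.
Delhi Lima (8): skip — Lima and Delhi already connected.
Lima Oslo (8): skip — Lima and Oslo already connected.
Delhi Seoul (10): add — endpoints in different components.
The 4th edge added is Quito Seoul.

Quito-Seoul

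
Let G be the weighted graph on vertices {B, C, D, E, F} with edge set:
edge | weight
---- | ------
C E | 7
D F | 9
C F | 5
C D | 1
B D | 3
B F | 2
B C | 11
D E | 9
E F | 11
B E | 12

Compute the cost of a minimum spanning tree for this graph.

13

Prim's algorithm from C:
Step 1: frontier [C D 1, C F 5, C E 7, B C 11] → take C D (1); add D.
Step 2: frontier [C F 5, C E 7, B C 11, B D 3, D E 9, D F 9] → take B D (3); add B.
Step 3: frontier [B F 2, B E 12, C F 5, C E 7, D E 9, D F 9] → take B F (2); add F.
Step 4: frontier [B E 12, C E 7, D E 9, E F 11] → take C E (7); add E.
MST edges: C D, B D, B F, C E; total weight 1+3+2+7 = 13.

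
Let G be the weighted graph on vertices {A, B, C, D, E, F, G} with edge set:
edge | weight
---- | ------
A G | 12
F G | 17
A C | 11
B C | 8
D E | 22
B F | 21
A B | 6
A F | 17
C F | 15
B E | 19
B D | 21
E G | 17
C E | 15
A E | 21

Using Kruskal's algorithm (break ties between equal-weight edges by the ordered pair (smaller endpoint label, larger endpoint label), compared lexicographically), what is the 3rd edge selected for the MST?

Kruskal: consider edges lightest-first.
A B (6): add. Components now {A,B} {C} {D} {E} {F} {G}
B C (8): add. Components now {A,B,C} {D} {E} {F} {G}
A C (11): skip — A and C already connected.
A G (12): add. Components now {A,B,C,G} {D} {E} {F}
C E (15): add. Components now {A,B,C,E,G} {D} {F}
C F (15): add. Components now {A,B,C,E,F,G} {D}
A F (17): skip — A and F already connected.
E G (17): skip — E and G already connected.
F G (17): skip — F and G already connected.
B E (19): skip — B and E already connected.
A E (21): skip — A and E already connected.
B D (21): add. Components now {A,B,C,D,E,F,G}
The 3rd edge added is A G.

A-G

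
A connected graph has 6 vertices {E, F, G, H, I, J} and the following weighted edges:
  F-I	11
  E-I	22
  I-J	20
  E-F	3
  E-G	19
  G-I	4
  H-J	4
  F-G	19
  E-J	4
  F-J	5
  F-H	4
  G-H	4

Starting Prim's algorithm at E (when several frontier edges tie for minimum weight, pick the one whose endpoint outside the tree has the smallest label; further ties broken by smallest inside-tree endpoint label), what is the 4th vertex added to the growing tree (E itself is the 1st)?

G

Prim, starting at E.
Step 1: frontier [E-F 3, E-J 4, E-G 19, E-I 22] → take E-F (3); add F.
Step 2: frontier [E-J 4, E-G 19, E-I 22, F-H 4, F-J 5, F-I 11, F-G 19] → take F-H (4); add H.
Step 3: frontier [E-J 4, E-G 19, E-I 22, F-J 5, F-I 11, F-G 19, G-H 4, H-J 4] → take G-H (4); add G.
Step 4: frontier [E-J 4, E-I 22, F-J 5, F-I 11, G-I 4, H-J 4] → take G-I (4); add I.
Step 5: frontier [E-J 4, F-J 5, H-J 4, I-J 20] → take E-J (4); add J.
Vertex order: E, F, H, G, I, J. The 4th vertex is G.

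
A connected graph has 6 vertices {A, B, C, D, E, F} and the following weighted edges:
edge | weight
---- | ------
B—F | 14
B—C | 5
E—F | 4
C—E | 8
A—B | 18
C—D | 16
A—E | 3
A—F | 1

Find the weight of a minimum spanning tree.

33

Kruskal: consider edges lightest-first.
A—F (1): add. Components now {A,F} {B} {C} {D} {E}
A—E (3): add. Components now {A,E,F} {B} {C} {D}
E—F (4): skip — E and F already connected.
B—C (5): add. Components now {A,E,F} {B,C} {D}
C—E (8): add. Components now {A,B,C,E,F} {D}
B—F (14): skip — B and F already connected.
C—D (16): add. Components now {A,B,C,D,E,F}
MST edges: A—F, A—E, B—C, C—E, C—D; total weight 1+3+5+8+16 = 33.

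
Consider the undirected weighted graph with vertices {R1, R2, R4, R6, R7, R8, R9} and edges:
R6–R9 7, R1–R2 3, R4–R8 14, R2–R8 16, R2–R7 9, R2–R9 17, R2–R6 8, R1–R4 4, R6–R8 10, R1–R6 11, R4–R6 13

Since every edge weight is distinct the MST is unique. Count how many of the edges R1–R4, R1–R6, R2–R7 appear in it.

2

Sort edges by weight, then run Kruskal:
R1–R2 (3): add. Components now {R1,R2} {R6} {R7} {R9} {R4} {R8}
R1–R4 (4): add. Components now {R1,R2,R4} {R6} {R7} {R9} {R8}
R6–R9 (7): add. Components now {R1,R2,R4} {R6,R9} {R7} {R8}
R2–R6 (8): add. Components now {R1,R2,R4,R6,R9} {R7} {R8}
R2–R7 (9): add. Components now {R1,R2,R4,R6,R7,R9} {R8}
R6–R8 (10): add. Components now {R1,R2,R4,R6,R7,R8,R9}
MST edge set: {R1–R2, R1–R4, R6–R9, R2–R6, R2–R7, R6–R8}.
Of the listed edges, {R1–R4, R2–R7} are in the MST → 2.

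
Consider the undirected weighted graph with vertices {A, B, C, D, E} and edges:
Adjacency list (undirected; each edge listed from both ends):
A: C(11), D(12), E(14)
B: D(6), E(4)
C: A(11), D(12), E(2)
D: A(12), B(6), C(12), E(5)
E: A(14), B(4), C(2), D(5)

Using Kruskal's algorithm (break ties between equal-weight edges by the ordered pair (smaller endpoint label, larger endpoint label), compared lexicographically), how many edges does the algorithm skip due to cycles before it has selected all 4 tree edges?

1

Kruskal's algorithm — process edges by increasing weight (ties by edge label):
C–E (2): add. Components now {A} {B} {C,E} {D}
B–E (4): add. Components now {A} {B,C,E} {D}
D–E (5): add. Components now {A} {B,C,D,E}
B–D (6): skip — B and D already connected.
A–C (11): add. Components now {A,B,C,D,E}
Edges rejected before the tree was complete: 1.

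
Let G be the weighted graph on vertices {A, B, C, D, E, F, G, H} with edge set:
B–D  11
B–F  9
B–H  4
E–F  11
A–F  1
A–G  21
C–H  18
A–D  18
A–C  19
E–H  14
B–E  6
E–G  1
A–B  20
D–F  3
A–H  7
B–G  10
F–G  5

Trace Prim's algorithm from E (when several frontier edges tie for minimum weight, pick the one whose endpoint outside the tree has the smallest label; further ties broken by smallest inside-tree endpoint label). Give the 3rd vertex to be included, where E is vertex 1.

Prim, starting at E.
Step 1: cheapest edge leaving the tree is E–G (1); add G.
Step 2: cheapest edge leaving the tree is F–G (5); add F.
Step 3: cheapest edge leaving the tree is A–F (1); add A.
Step 4: cheapest edge leaving the tree is D–F (3); add D.
Step 5: cheapest edge leaving the tree is B–E (6); add B.
Step 6: cheapest edge leaving the tree is B–H (4); add H.
Step 7: cheapest edge leaving the tree is C–H (18); add C.
Vertex order: E, G, F, A, D, B, H, C. The 3rd vertex is F.

F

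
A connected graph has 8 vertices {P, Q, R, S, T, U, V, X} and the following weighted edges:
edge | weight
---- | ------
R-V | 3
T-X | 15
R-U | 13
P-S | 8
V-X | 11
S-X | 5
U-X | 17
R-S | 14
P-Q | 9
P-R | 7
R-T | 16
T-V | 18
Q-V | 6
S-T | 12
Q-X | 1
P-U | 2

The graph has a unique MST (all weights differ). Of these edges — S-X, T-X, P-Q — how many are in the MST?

1

Kruskal: consider edges lightest-first.
Q-X (1): add — endpoints in different components.
P-U (2): add — endpoints in different components.
R-V (3): add — endpoints in different components.
S-X (5): add — endpoints in different components.
Q-V (6): add — endpoints in different components.
P-R (7): add — endpoints in different components.
P-S (8): skip — S and P already connected.
P-Q (9): skip — Q and P already connected.
V-X (11): skip — V and X already connected.
S-T (12): add — endpoints in different components.
MST edge set: {Q-X, P-U, R-V, S-X, Q-V, P-R, S-T}.
Of the listed edges, {S-X} are in the MST → 1.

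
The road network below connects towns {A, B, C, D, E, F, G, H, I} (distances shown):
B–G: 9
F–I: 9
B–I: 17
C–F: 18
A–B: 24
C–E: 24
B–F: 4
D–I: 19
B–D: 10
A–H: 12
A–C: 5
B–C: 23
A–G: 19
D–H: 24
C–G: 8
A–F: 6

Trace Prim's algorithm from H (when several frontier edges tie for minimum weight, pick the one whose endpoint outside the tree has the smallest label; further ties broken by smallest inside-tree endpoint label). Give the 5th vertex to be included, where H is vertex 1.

B

Grow the tree from H using Prim:
Step 1: cheapest edge leaving the tree is A–H (12); add A.
Step 2: cheapest edge leaving the tree is A–C (5); add C.
Step 3: cheapest edge leaving the tree is A–F (6); add F.
Step 4: cheapest edge leaving the tree is B–F (4); add B.
Step 5: cheapest edge leaving the tree is C–G (8); add G.
Step 6: cheapest edge leaving the tree is F–I (9); add I.
Step 7: cheapest edge leaving the tree is B–D (10); add D.
Step 8: cheapest edge leaving the tree is C–E (24); add E.
Vertex order: H, A, C, F, B, G, I, D, E. The 5th vertex is B.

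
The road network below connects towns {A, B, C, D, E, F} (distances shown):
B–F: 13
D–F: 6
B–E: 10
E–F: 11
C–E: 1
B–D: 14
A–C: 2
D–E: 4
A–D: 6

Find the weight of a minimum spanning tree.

23

Prim's algorithm from B:
Step 1: cheapest edge leaving the tree is B–E (10); add E.
Step 2: cheapest edge leaving the tree is C–E (1); add C.
Step 3: cheapest edge leaving the tree is A–C (2); add A.
Step 4: cheapest edge leaving the tree is D–E (4); add D.
Step 5: cheapest edge leaving the tree is D–F (6); add F.
MST edges: B–E, C–E, A–C, D–E, D–F; total weight 10+1+2+4+6 = 23.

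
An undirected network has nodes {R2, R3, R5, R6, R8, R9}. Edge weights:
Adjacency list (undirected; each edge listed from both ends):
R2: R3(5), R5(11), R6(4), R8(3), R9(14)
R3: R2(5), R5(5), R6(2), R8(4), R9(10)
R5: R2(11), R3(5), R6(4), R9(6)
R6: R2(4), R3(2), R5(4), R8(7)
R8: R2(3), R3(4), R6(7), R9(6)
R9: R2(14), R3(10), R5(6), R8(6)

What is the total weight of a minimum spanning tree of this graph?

Kruskal's algorithm — process edges by increasing weight (ties by edge label):
R3—R6 (2): add. Components now {R2} {R3,R6} {R8} {R9} {R5}
R2—R8 (3): add. Components now {R2,R8} {R3,R6} {R9} {R5}
R2—R6 (4): add. Components now {R2,R3,R6,R8} {R9} {R5}
R3—R8 (4): skip — R8 and R3 already connected.
R5—R6 (4): add. Components now {R2,R3,R5,R6,R8} {R9}
R2—R3 (5): skip — R2 and R3 already connected.
R3—R5 (5): skip — R3 and R5 already connected.
R5—R9 (6): add. Components now {R2,R3,R5,R6,R8,R9}
MST edges: R3—R6, R2—R8, R2—R6, R5—R6, R5—R9; total weight 2+3+4+4+6 = 19.

19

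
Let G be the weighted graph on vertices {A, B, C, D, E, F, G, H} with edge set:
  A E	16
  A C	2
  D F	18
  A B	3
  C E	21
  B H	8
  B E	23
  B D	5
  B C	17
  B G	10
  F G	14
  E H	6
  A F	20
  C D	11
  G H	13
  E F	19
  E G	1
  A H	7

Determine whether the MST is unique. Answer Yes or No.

Yes

Kruskal: consider edges lightest-first.
E G (1): add — endpoints in different components.
A C (2): add — endpoints in different components.
A B (3): add — endpoints in different components.
B D (5): add — endpoints in different components.
E H (6): add — endpoints in different components.
A H (7): add — endpoints in different components.
B H (8): skip — B and H already connected.
B G (10): skip — B and G already connected.
C D (11): skip — C and D already connected.
G H (13): skip — G and H already connected.
F G (14): add — endpoints in different components.
Every non-tree edge has weight strictly greater than the heaviest edge on the tree path between its endpoints, so the MST is unique.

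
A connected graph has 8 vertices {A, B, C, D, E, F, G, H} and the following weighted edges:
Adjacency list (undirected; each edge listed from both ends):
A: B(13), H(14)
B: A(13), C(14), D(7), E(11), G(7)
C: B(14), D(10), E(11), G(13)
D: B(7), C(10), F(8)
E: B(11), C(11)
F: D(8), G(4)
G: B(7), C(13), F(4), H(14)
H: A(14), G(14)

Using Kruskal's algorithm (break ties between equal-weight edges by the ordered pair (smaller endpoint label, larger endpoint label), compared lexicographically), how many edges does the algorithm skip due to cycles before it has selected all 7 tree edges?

Kruskal: consider edges lightest-first.
F–G (4): add — endpoints in different components.
B–D (7): add — endpoints in different components.
B–G (7): add — endpoints in different components.
D–F (8): skip — D and F already connected.
C–D (10): add — endpoints in different components.
B–E (11): add — endpoints in different components.
C–E (11): skip — C and E already connected.
A–B (13): add — endpoints in different components.
C–G (13): skip — C and G already connected.
A–H (14): add — endpoints in different components.
Edges rejected before the tree was complete: 3.

3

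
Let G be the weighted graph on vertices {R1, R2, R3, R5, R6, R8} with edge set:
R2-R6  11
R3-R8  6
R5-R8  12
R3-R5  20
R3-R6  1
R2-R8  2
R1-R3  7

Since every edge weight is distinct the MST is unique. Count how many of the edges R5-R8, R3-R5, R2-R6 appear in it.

Kruskal: consider edges lightest-first.
R3-R6 (1): add. Components now {R3,R6} {R1} {R5} {R2} {R8}
R2-R8 (2): add. Components now {R3,R6} {R1} {R5} {R2,R8}
R3-R8 (6): add. Components now {R2,R3,R6,R8} {R1} {R5}
R1-R3 (7): add. Components now {R1,R2,R3,R6,R8} {R5}
R2-R6 (11): skip — R6 and R2 already connected.
R5-R8 (12): add. Components now {R1,R2,R3,R5,R6,R8}
MST edge set: {R3-R6, R2-R8, R3-R8, R1-R3, R5-R8}.
Of the listed edges, {R5-R8} are in the MST → 1.

1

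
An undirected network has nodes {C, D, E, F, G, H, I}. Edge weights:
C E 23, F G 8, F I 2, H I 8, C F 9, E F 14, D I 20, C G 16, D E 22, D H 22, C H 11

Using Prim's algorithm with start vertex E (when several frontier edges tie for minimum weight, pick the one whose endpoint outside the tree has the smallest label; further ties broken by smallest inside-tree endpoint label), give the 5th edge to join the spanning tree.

Prim's algorithm from E:
Step 1: cheapest edge leaving the tree is E F (14); add F.
Step 2: cheapest edge leaving the tree is F I (2); add I.
Step 3: cheapest edge leaving the tree is F G (8); add G.
Step 4: cheapest edge leaving the tree is H I (8); add H.
Step 5: cheapest edge leaving the tree is C F (9); add C.
Step 6: cheapest edge leaving the tree is D I (20); add D.
The 5th edge added is C F.

C-F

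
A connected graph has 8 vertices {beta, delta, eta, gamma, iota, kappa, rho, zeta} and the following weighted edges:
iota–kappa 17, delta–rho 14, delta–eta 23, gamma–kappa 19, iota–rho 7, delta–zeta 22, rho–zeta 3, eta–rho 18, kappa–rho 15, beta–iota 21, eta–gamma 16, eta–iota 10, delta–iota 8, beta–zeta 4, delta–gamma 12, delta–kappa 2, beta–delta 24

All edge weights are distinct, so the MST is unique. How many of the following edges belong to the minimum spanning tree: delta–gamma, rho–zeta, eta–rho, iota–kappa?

Kruskal: consider edges lightest-first.
delta–kappa (2): add — endpoints in different components.
rho–zeta (3): add — endpoints in different components.
beta–zeta (4): add — endpoints in different components.
iota–rho (7): add — endpoints in different components.
delta–iota (8): add — endpoints in different components.
eta–iota (10): add — endpoints in different components.
delta–gamma (12): add — endpoints in different components.
MST edge set: {delta–kappa, rho–zeta, beta–zeta, iota–rho, delta–iota, eta–iota, delta–gamma}.
Of the listed edges, {delta–gamma, rho–zeta} are in the MST → 2.

2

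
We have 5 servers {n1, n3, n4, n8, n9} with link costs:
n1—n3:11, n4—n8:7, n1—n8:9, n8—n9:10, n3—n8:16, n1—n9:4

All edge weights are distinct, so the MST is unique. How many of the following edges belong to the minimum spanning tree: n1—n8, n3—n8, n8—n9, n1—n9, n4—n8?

Kruskal's algorithm — process edges by increasing weight (ties by edge label):
n1—n9 (4): add. Components now {n8} {n1,n9} {n4} {n3}
n4—n8 (7): add. Components now {n4,n8} {n1,n9} {n3}
n1—n8 (9): add. Components now {n1,n4,n8,n9} {n3}
n8—n9 (10): skip — n8 and n9 already connected.
n1—n3 (11): add. Components now {n1,n3,n4,n8,n9}
MST edge set: {n1—n9, n4—n8, n1—n8, n1—n3}.
Of the listed edges, {n1—n8, n1—n9, n4—n8} are in the MST → 3.

3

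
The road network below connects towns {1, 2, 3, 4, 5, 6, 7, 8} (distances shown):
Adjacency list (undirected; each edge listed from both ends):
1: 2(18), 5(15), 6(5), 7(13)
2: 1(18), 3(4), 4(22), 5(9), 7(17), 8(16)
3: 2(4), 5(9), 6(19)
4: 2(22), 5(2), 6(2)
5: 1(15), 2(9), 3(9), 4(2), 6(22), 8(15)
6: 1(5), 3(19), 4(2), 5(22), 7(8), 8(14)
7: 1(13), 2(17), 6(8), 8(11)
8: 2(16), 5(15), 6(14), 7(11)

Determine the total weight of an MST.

Kruskal's algorithm — process edges by increasing weight (ties by edge label):
4 5 (2): add — endpoints in different components.
4 6 (2): add — endpoints in different components.
2 3 (4): add — endpoints in different components.
1 6 (5): add — endpoints in different components.
6 7 (8): add — endpoints in different components.
2 5 (9): add — endpoints in different components.
3 5 (9): skip — 3 and 5 already connected.
7 8 (11): add — endpoints in different components.
MST edges: 4 5, 4 6, 2 3, 1 6, 6 7, 2 5, 7 8; total weight 2+2+4+5+8+9+11 = 41.

41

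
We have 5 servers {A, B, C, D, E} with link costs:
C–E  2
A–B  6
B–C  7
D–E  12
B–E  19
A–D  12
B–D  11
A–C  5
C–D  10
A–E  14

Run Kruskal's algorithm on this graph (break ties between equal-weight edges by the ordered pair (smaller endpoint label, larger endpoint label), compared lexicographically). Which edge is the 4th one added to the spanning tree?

Kruskal's algorithm — process edges by increasing weight (ties by edge label):
C–E (2): add — endpoints in different components.
A–C (5): add — endpoints in different components.
A–B (6): add — endpoints in different components.
B–C (7): skip — B and C already connected.
C–D (10): add — endpoints in different components.
The 4th edge added is C–D.

C-D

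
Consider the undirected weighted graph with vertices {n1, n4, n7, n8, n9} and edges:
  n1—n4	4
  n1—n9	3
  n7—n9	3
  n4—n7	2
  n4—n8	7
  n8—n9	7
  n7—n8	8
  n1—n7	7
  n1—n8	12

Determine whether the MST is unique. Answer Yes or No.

Kruskal's algorithm — process edges by increasing weight (ties by edge label):
n4—n7 (2): add — endpoints in different components.
n1—n9 (3): add — endpoints in different components.
n7—n9 (3): add — endpoints in different components.
n1—n4 (4): skip — n4 and n1 already connected.
n1—n7 (7): skip — n7 and n1 already connected.
n4—n8 (7): add — endpoints in different components.
Non-tree edge n8—n9 has weight 7, equal to the heaviest edge on its tree cycle — swapping gives another MST of the same weight. Not unique.

No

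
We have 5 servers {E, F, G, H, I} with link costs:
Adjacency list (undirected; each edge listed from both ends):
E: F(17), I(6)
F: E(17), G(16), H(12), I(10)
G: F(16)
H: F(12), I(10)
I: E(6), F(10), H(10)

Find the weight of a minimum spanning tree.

Kruskal's algorithm — process edges by increasing weight (ties by edge label):
E-I (6): add. Components now {E,I} {F} {G} {H}
F-I (10): add. Components now {E,F,I} {G} {H}
H-I (10): add. Components now {E,F,H,I} {G}
F-H (12): skip — F and H already connected.
F-G (16): add. Components now {E,F,G,H,I}
MST edges: E-I, F-I, H-I, F-G; total weight 6+10+10+16 = 42.

42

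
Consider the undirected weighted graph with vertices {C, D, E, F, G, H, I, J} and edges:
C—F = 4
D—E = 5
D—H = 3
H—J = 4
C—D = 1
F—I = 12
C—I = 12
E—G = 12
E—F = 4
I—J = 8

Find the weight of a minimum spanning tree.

36

Sort edges by weight, then run Kruskal:
C—D (1): add — endpoints in different components.
D—H (3): add — endpoints in different components.
C—F (4): add — endpoints in different components.
E—F (4): add — endpoints in different components.
H—J (4): add — endpoints in different components.
D—E (5): skip — D and E already connected.
I—J (8): add — endpoints in different components.
C—I (12): skip — C and I already connected.
E—G (12): add — endpoints in different components.
MST edges: C—D, D—H, C—F, E—F, H—J, I—J, E—G; total weight 1+3+4+4+4+8+12 = 36.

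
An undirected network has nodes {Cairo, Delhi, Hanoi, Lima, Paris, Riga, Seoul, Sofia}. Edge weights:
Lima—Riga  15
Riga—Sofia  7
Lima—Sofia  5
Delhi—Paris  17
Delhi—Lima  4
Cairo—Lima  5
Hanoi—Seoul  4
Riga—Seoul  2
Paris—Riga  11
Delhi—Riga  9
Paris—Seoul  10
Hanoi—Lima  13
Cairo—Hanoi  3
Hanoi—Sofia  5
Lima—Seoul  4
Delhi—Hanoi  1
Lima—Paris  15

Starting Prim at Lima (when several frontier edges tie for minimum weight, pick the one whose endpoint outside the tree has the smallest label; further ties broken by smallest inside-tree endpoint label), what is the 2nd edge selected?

Delhi-Hanoi

Prim, starting at Lima.
Step 1: cheapest edge leaving the tree is Delhi—Lima (4); add Delhi.
Step 2: cheapest edge leaving the tree is Delhi—Hanoi (1); add Hanoi.
Step 3: cheapest edge leaving the tree is Cairo—Hanoi (3); add Cairo.
Step 4: cheapest edge leaving the tree is Hanoi—Seoul (4); add Seoul.
Step 5: cheapest edge leaving the tree is Riga—Seoul (2); add Riga.
Step 6: cheapest edge leaving the tree is Hanoi—Sofia (5); add Sofia.
Step 7: cheapest edge leaving the tree is Paris—Seoul (10); add Paris.
The 2nd edge added is Delhi—Hanoi.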